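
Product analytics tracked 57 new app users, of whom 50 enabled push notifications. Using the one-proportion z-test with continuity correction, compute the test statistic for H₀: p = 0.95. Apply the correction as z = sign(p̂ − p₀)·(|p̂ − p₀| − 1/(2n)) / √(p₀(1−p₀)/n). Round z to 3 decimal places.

With x = 50 successes in n = 57, p̂ = 0.87719. p̂ − p₀ = -0.072807.
1/(2n) = 0.008772.
Corrected numerator: |-0.072807| − 0.008772 = 0.064035.
Under H₀, SE = √(p₀(1−p₀)/n) = √(0.95·0.05/57) = √0.000833333 = 0.028868.
z = (−)0.064035/0.028868 = -2.218.

z = -2.218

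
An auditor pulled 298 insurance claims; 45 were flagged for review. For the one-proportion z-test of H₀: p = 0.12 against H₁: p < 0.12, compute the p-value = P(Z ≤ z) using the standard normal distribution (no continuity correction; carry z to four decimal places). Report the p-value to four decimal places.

The sample proportion is 45/298 = 0.15101.
SE₀ = √(0.12·0.88/298) = 0.018825.
z = (p̂ − p₀)/SE = (45/298 − 0.12)/0.018825 ≈ 1.6471.
p-value = P(Z ≤ z) with z = 1.6471 → 0.9502.

p-value = 0.9502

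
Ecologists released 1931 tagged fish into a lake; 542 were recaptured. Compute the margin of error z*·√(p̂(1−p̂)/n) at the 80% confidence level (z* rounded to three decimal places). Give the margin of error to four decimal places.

ME = 0.0131

With x = 542 successes in n = 1931, p̂ = 0.28068.
Standard error of p̂: √(0.201900/1931) = √0.000104557 = 0.010225.
For 80% confidence, z* = 1.282.
ME = 1.282·0.010225 = 0.0131.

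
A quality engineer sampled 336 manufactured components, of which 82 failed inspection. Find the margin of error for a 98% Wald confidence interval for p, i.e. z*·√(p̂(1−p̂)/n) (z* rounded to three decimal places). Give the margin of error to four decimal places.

ME = 0.0545

With x = 82 successes in n = 336, p̂ = 0.24405.
SE = √(p̂(1−p̂)/n) = √(0.184488/336) = 0.023432.
The 98% critical value is z* = 2.326.
So ME = 0.0545.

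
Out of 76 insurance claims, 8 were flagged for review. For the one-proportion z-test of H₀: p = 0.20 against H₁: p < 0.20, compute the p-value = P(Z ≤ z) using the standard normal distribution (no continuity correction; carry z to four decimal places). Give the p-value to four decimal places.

p-value = 0.0195

The sample proportion is 8/76 = 0.10526.
SE₀ = √(0.20·0.80/76) = 0.045883.
Test statistic (full precision, shown to 4 dp): z = (8/76 − 0.20)/SE₀ ≈ -2.0647.
p-value = P(Z ≤ z) with z = -2.0647 → 0.0195.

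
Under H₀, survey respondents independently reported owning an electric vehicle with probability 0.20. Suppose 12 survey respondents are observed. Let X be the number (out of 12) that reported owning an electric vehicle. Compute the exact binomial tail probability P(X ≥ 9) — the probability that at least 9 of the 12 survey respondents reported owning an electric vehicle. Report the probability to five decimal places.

P = 0.00006

X ~ Binomial(n=12, p=0.20).
P(X ≥ 9) = C(12,9)·0.20^9·0.80^3 + C(12,10)·0.20^10·0.80^2 + C(12,11)·0.20^11·0.80^1 + C(12,12)·0.20^12·0.80^0.
= 0.000058 + 0.000004 + 0.000000 + 0.000000 = 0.00006.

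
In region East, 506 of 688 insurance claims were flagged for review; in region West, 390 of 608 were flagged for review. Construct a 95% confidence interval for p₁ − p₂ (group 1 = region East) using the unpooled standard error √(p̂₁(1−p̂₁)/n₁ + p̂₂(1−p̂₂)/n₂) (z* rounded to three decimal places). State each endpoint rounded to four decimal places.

(0.0436, 0.1444)

p̂₁ = 506/688 = 0.73547, p̂₂ = 390/608 = 0.64145; p̂₁ − p̂₂ = 0.09402.
SE = √(0.000282785 + 0.000378277) = √0.000661062 = 0.025711.
For 95% confidence, z* = 1.960. Margin = 1.960·0.025711 = 0.05039.
Interval: 0.09402 ± 0.05039 → (0.0436, 0.1444).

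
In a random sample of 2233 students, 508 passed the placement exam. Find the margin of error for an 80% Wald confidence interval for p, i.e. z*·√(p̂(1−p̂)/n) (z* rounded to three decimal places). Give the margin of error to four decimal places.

p̂ = 508/2233 = 0.22750.
Standard error of p̂: √(0.175742/2233) = √0.000078702 = 0.008871.
The 80% critical value is z* = 1.282.
Margin of error = z*·SE = 1.282 × 0.008871 = 0.0114.

ME = 0.0114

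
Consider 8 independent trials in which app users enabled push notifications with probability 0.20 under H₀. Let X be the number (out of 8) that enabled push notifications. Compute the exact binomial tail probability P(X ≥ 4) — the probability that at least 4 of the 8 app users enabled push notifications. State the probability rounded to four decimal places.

P = 0.0563

X ~ Binomial(n=8, p=0.20).
P(X ≥ 4) = Σ_{j=4}^{8} C(8,j)·0.20^j·0.80^{8−j}.
= 0.045875 + 0.009175 + 0.001147 + 0.000082 + 0.000003 = 0.0563.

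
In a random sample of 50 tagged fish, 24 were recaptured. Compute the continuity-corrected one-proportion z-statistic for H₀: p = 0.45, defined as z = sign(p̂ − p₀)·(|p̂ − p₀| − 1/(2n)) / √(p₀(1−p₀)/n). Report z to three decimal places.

p̂ = 24/50 = 0.48000. p̂ − p₀ = 0.030000.
1/(2n) = 0.010000.
Corrected numerator: |0.030000| − 0.010000 = 0.020000.
Null standard error: √(0.45·0.55/50) = √0.004950000 = 0.070356.
z = +0.020000/0.070356 = 0.284.

z = 0.284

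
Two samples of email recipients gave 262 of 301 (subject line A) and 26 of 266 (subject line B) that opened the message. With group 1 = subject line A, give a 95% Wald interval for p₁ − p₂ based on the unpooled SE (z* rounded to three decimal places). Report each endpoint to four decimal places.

(0.7206, 0.8248)

p̂₁ = 0.87043, p̂₂ = 0.09774, so the observed difference is 0.77269.
SE = √(0.000374685 + 0.000331543) = √0.000706228 = 0.026575.
The 95% critical value is z* = 1.960. Margin of error = 0.05209.
So the interval runs from 0.7206 to 0.8248.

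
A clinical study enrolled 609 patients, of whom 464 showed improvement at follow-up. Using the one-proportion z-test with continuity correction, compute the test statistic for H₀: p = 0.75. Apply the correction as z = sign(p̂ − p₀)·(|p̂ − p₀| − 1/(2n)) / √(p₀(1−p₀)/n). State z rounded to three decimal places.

Sample proportion p̂ = 464/609 = 0.76190. p̂ − p₀ = 0.011905.
1/(2n) = 0.000821.
Corrected numerator: |0.011905| − 0.000821 = 0.011084.
SE₀ = √(0.75·0.25/609) = 0.017547.
z = +0.011084/0.017547 = 0.632.

z = 0.632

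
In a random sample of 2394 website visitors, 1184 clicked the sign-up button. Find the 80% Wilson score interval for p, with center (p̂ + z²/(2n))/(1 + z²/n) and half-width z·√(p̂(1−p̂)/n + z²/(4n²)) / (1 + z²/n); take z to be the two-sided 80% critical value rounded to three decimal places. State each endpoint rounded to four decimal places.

(0.4815, 0.5077)

Here p̂ = 1184/2394 = 0.49457 and z = 1.282 (z² = 1.643524).
1 + z²/n = 1.000687.
Center = (0.49457 + 0.000343)/1.000687 = 0.49457.
Radicand: p̂(1−p̂)/n + z²/(4n²) = 0.000104415 + 0.000000072 = 0.000104487.
Half-width = z·√(radicand)/denom = 1.282·0.010222/1.000687 = 0.01310.
Interval: 0.49457 ± 0.01310 → (0.4815, 0.5077).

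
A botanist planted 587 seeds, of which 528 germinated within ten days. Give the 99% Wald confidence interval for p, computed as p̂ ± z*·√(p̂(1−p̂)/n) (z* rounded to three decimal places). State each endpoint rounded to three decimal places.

With x = 528 successes in n = 587, p̂ = 0.89949.
SE(p̂) = √(0.89949·0.10051/587) = 0.012410.
The 99% critical value is z* = 2.576.
Margin of error: 2.576 × 0.012410 = 0.03197.
So the interval runs from 0.868 to 0.931.

(0.868, 0.931)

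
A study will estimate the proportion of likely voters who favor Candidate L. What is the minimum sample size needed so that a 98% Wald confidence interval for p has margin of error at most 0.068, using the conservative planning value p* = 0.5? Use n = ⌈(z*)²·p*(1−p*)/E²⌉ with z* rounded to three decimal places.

The 98% critical value is z* = 2.326.
p*(1−p*) = 0.50·0.50 = 0.2500.
(z*)²·p*(1−p*)/E² = 5.410276·0.2500/0.004624 = 292.511.
⌈292.511⌉ = 293.

n = 293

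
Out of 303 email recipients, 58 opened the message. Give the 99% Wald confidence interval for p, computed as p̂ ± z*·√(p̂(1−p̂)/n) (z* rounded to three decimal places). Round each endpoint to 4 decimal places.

The sample proportion is 58/303 = 0.19142.
SE = √(p̂(1−p̂)/n) = √(0.154778/303) = 0.022601.
For 99% confidence, z* = 2.576.
Margin = 2.576·0.022601 = 0.05822.
Interval: 0.19142 ± 0.05822 → (0.1332, 0.2496).

(0.1332, 0.2496)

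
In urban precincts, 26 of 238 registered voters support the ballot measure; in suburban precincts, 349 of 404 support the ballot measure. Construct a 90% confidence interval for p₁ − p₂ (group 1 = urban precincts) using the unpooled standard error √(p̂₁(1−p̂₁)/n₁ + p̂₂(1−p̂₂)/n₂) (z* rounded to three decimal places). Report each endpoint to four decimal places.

(-0.7981, -0.7111)

p̂₁ = 0.10924, p̂₂ = 0.86386, so the observed difference is -0.75462.
SE = √(0.000408863 + 0.000291101) = √0.000699964 = 0.026457.
For 90% confidence, z* = 1.645. Margin = 1.645·0.026457 = 0.04352.
Interval: -0.75462 ± 0.04352 → (-0.7981, -0.7111).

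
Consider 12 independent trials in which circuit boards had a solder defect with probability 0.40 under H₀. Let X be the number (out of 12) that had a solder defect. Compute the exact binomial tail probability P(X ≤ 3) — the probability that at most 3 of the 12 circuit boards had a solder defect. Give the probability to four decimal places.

X ~ Binomial(n=12, p=0.40).
P(X ≤ 3) = C(12,0)·0.40^0·0.60^12 + C(12,1)·0.40^1·0.60^11 + C(12,2)·0.40^2·0.60^10 + C(12,3)·0.40^3·0.60^9.
= 0.002177 + 0.017414 + 0.063852 + 0.141894 = 0.2253.

P = 0.2253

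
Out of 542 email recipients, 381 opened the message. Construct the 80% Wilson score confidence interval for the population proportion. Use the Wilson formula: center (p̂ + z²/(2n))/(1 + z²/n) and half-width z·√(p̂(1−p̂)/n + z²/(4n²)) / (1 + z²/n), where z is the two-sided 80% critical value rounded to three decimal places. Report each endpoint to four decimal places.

p̂ = 381/542 = 0.70295; z = 1.282, so z² = 1.643524.
Denominator 1 + z²/n = 1 + 1.643524/542 = 1.003032.
Adjusted center: (0.70295 + z²/(2n))/1.003032 = 0.70234.
Radicand: p̂(1−p̂)/n + z²/(4n²) = 0.000385259 + 0.000001399 = 0.000386658.
Half-width = z·√(radicand)/denom = 1.282·0.019664/1.003032 = 0.02513.
So the interval runs from 0.6772 to 0.7275.

(0.6772, 0.7275)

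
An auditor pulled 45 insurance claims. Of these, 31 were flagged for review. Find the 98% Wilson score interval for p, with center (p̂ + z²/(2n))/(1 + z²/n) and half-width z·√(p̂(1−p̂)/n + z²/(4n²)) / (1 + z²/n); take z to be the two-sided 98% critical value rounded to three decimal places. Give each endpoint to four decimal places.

Here p̂ = 31/45 = 0.68889 and z = 2.326 (z² = 5.410276).
Denominator 1 + z²/n = 1 + 5.410276/45 = 1.120228.
Adjusted center: (0.68889 + z²/(2n))/1.120228 = 0.66862.
Radicand: p̂(1−p̂)/n + z²/(4n²) = 0.004762689 + 0.000667935 = 0.005430624.
Half-width = z·√(radicand)/denom = 2.326·0.073693/1.120228 = 0.15301.
Interval: 0.66862 ± 0.15301 → (0.5156, 0.8216).

(0.5156, 0.8216)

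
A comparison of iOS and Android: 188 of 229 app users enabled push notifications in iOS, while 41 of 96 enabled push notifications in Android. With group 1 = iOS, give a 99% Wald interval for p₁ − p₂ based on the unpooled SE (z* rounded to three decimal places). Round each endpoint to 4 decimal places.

(0.2484, 0.5394)

p̂₁ = 188/229 = 0.82096, p̂₂ = 41/96 = 0.42708; p̂₁ − p̂₂ = 0.39388.
SE = √(0.000641853 + 0.002548783) = √0.003190636 = 0.056486.
The 99% critical value is z* = 2.576. Margin of error = 0.14551.
Interval: 0.39388 ± 0.14551 → (0.2484, 0.5394).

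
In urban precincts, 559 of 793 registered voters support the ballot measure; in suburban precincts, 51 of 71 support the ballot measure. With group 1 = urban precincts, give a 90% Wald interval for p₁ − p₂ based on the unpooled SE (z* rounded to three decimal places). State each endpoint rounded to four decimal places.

(-0.1052, 0.0784)

p̂₁ = 0.70492, p̂₂ = 0.71831, so the observed difference is -0.01339.
SE = √(0.000262306 + 0.002849870) = √0.003112176 = 0.055787.
For 90% confidence, z* = 1.645. Margin = 1.645·0.055787 = 0.09177.
CI: -0.01339 ± 0.09177 = (-0.1052, 0.0784).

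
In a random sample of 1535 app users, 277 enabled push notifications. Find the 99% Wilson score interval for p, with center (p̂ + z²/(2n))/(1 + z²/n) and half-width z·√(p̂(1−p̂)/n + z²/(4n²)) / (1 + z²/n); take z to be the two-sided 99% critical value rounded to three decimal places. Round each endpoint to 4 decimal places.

Here p̂ = 277/1535 = 0.18046 and z = 2.576 (z² = 6.635776).
Denominator 1 + z²/n = 1 + 6.635776/1535 = 1.004323.
Center = (0.18046 + 0.002161)/1.004323 = 0.18183.
Radicand: p̂(1−p̂)/n + z²/(4n²) = 0.000096346 + 0.000000704 = 0.000097050.
Half-width = 2.576·√0.000097050/1.004323 = 0.02527.
So the interval runs from 0.1566 to 0.2071.

(0.1566, 0.2071)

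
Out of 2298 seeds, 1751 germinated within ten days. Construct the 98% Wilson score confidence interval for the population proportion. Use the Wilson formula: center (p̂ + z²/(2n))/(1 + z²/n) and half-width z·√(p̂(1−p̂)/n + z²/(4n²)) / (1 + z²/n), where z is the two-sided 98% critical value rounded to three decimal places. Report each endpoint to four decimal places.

Here p̂ = 1751/2298 = 0.76197 and z = 2.326 (z² = 5.410276).
1 + z²/n = 1.002354.
Center = (0.76197 + 0.001177)/1.002354 = 0.76135.
Radicand: p̂(1−p̂)/n + z²/(4n²) = 0.000078927 + 0.000000256 = 0.000079183.
Half-width = 2.326·√0.000079183/1.002354 = 0.02065.
CI: 0.76135 ± 0.02065 = (0.7407, 0.7820).

(0.7407, 0.7820)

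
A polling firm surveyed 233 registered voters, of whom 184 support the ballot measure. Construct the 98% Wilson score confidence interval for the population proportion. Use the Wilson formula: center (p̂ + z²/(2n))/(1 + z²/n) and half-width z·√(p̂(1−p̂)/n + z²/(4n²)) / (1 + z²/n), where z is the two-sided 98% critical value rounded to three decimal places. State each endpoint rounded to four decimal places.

(0.7214, 0.8449)

Here p̂ = 184/233 = 0.78970 and z = 2.326 (z² = 5.410276).
1 + z²/n = 1.023220.
Adjusted center: (0.78970 + z²/(2n))/1.023220 = 0.78313.
Radicand: p̂(1−p̂)/n + z²/(4n²) = 0.000712765 + 0.000024914 = 0.000737679.
Half-width = z·√(radicand)/denom = 2.326·0.027160/1.023220 = 0.06174.
Interval: 0.78313 ± 0.06174 → (0.7214, 0.8449).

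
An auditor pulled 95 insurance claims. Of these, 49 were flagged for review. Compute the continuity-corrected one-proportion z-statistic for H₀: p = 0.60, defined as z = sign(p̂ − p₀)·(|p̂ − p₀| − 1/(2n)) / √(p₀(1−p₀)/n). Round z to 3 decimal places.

z = -1.571

The sample proportion is 49/95 = 0.51579. p̂ − p₀ = -0.084211.
Continuity correction 1/(2n) = 1/190 = 0.005263.
Corrected numerator: |-0.084211| − 0.005263 = 0.078948.
Under H₀, SE = √(p₀(1−p₀)/n) = √(0.60·0.40/95) = √0.002526316 = 0.050262.
z = −0.078948/0.050262 = -1.571.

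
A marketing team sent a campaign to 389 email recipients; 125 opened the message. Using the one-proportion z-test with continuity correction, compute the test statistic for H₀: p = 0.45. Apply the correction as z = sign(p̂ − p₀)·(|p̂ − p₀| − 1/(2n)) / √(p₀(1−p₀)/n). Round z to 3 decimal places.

z = -5.050

With x = 125 successes in n = 389, p̂ = 0.32134. p̂ − p₀ = -0.128663.
1/(2n) = 0.001285.
Corrected numerator: |-0.128663| − 0.001285 = 0.127378.
Null standard error: √(0.45·0.55/389) = √0.000636247 = 0.025224.
z = (−)0.127378/0.025224 = -5.050.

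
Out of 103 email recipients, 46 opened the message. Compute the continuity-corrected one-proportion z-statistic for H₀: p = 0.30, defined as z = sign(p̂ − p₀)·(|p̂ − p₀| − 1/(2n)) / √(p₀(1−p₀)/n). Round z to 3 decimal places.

The sample proportion is 46/103 = 0.44660. p̂ − p₀ = 0.146602.
Continuity correction 1/(2n) = 1/206 = 0.004854.
Corrected numerator: |0.146602| − 0.004854 = 0.141748.
Under H₀, SE = √(p₀(1−p₀)/n) = √(0.30·0.70/103) = √0.002038835 = 0.045153.
z = +0.141748/0.045153 = 3.139.

z = 3.139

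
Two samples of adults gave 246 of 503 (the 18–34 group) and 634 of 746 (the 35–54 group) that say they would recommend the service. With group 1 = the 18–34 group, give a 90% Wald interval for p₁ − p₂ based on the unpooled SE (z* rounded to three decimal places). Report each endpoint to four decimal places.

(-0.4033, -0.3183)

p̂₁ = 246/503 = 0.48907, p̂₂ = 634/746 = 0.84987; p̂₁ − p̂₂ = -0.36080.
Unpooled SE = √(p̂₁(1−p̂₁)/n₁ + p̂₂(1−p̂₂)/n₂) = √(0.000496780 + 0.000171037) = 0.025842.
The 90% critical value is z* = 1.645. Margin of error = 0.04251.
So the interval runs from -0.4033 to -0.3183.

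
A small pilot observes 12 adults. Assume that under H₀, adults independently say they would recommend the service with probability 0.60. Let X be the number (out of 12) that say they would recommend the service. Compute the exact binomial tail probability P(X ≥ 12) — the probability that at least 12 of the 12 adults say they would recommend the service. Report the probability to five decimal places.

X is binomial with n = 12 and p = 0.60.
P(X ≥ 12) = C(12,12)·0.60^12·0.40^0.
= 0.002177 = 0.00218.

P = 0.00218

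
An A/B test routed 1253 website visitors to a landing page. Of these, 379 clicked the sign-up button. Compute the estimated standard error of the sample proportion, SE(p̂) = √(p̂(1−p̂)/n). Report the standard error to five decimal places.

SE = 0.01298

The sample proportion is 379/1253 = 0.30247.
p̂(1−p̂) = 0.210982.
SE = √(0.210982/1253) = 0.01298.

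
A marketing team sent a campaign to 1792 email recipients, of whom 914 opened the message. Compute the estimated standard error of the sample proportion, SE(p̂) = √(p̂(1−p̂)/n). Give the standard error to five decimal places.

SE = 0.01181

The sample proportion is 914/1792 = 0.51004.
p̂(1−p̂) = 0.249899.
SE = √(0.249899/1792) = √0.000139453 = 0.01181.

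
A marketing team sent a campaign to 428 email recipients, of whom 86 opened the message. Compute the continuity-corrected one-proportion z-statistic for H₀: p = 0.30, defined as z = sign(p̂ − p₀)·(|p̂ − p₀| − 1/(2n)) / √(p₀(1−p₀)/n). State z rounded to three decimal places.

z = -4.420

With x = 86 successes in n = 428, p̂ = 0.20093. p̂ − p₀ = -0.099065.
1/(2n) = 0.001168.
Corrected numerator: |-0.099065| − 0.001168 = 0.097897.
Null standard error: √(0.30·0.70/428) = √0.000490654 = 0.022151.
z = −0.097897/0.022151 = -4.420.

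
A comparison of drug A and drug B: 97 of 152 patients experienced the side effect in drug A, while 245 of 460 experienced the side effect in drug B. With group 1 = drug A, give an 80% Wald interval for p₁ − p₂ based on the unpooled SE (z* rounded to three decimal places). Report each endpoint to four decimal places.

p̂₁ = 0.63816, p̂₂ = 0.53261, so the observed difference is 0.10555.
Unpooled SE = √(p̂₁(1−p̂₁)/n₁ + p̂₂(1−p̂₂)/n₂) = √(0.001519161 + 0.000541167) = 0.045391.
For 80% confidence, z* = 1.282. Margin = 1.282·0.045391 = 0.05819.
Interval: 0.10555 ± 0.05819 → (0.0474, 0.1637).

(0.0474, 0.1637)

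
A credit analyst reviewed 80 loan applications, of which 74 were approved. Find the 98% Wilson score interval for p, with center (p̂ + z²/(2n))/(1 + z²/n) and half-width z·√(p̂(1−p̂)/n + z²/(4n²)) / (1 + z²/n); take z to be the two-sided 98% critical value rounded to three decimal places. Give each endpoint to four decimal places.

Here p̂ = 74/80 = 0.92500 and z = 2.326 (z² = 5.410276).
Denominator 1 + z²/n = 1 + 5.410276/80 = 1.067628.
Center = (0.92500 + 0.033814)/1.067628 = 0.89808.
Radicand: p̂(1−p̂)/n + z²/(4n²) = 0.000867187 + 0.000211339 = 0.001078526.
Half-width = 2.326·√0.001078526/1.067628 = 0.07155.
So the interval runs from 0.8265 to 0.9696.

(0.8265, 0.9696)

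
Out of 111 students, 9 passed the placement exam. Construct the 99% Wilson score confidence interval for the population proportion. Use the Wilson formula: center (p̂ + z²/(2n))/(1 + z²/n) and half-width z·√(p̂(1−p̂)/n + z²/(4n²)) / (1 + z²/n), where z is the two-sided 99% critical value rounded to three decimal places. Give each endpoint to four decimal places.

Here p̂ = 9/111 = 0.08108 and z = 2.576 (z² = 6.635776).
Denominator 1 + z²/n = 1 + 6.635776/111 = 1.059782.
Adjusted center: (0.08108 + z²/(2n))/1.059782 = 0.10471.
Radicand: p̂(1−p̂)/n + z²/(4n²) = 0.000671234 + 0.000134644 = 0.000805878.
Half-width = 2.576·√0.000805878/1.059782 = 0.06900.
Interval: 0.10471 ± 0.06900 → (0.0357, 0.1737).

(0.0357, 0.1737)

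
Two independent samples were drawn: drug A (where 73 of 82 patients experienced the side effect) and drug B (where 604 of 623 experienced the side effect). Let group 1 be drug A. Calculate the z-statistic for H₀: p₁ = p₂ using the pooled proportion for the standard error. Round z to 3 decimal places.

Sample proportions: p̂₁ = 73/82 = 0.89024 and p̂₂ = 604/623 = 0.96950.
Pooling: p̂ = 677/705 = 0.96028.
Pooled SE = √[0.0381389·0.01380026] ≈ 0.022942.
z = (p̂₁ − p̂₂)/SE = (0.89024 − 0.96950)/0.022942 = -0.07926/0.022942 = -3.455.

z = -3.455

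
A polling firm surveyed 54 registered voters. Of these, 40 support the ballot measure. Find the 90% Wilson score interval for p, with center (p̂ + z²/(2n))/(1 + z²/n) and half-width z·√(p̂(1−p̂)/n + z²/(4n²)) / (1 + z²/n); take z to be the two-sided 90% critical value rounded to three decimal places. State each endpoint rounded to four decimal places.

p̂ = 40/54 = 0.74074; z = 1.645, so z² = 2.706025.
Denominator 1 + z²/n = 1 + 2.706025/54 = 1.050112.
Adjusted center: (0.74074 + z²/(2n))/1.050112 = 0.72925.
Radicand: p̂(1−p̂)/n + z²/(4n²) = 0.003556368 + 0.000231998 = 0.003788366.
Half-width = 1.645·√0.003788366/1.050112 = 0.09642.
So the interval runs from 0.6328 to 0.8257.

(0.6328, 0.8257)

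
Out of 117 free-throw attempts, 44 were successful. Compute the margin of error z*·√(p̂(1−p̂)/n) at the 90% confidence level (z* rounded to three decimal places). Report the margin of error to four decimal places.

ME = 0.0737

Sample proportion p̂ = 44/117 = 0.37607.
SE = √(p̂(1−p̂)/n) = √(0.234641/117) = 0.044783.
z* = 1.645 at the 90% level.
So ME = 0.0737.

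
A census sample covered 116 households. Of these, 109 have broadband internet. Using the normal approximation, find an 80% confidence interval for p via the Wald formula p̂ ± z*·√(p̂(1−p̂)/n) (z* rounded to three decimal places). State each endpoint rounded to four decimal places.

Sample proportion p̂ = 109/116 = 0.93966.
SE = √(p̂(1−p̂)/n) = √(0.056703/116) = 0.022109.
The 80% critical value is z* = 1.282.
Margin of error: 1.282 × 0.022109 = 0.02834.
So the interval runs from 0.9113 to 0.9680.

(0.9113, 0.9680)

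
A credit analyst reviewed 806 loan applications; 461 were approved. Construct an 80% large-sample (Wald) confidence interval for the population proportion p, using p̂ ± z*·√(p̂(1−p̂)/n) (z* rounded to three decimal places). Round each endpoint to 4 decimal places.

(0.5496, 0.5943)

Sample proportion p̂ = 461/806 = 0.57196.
Standard error of p̂: √(0.244822/806) = √0.000303749 = 0.017428.
The 80% critical value is z* = 1.282.
Margin = 1.282·0.017428 = 0.02234.
So the interval runs from 0.5496 to 0.5943.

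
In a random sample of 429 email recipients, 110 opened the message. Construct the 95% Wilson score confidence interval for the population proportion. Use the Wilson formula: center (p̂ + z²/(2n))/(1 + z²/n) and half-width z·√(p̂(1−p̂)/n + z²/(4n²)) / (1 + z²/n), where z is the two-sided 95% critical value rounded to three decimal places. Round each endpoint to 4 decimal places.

p̂ = 110/429 = 0.25641; z = 1.960, so z² = 3.841600.
1 + z²/n = 1.008955.
Center = (0.25641 + 0.004477)/1.008955 = 0.25857.
Radicand: p̂(1−p̂)/n + z²/(4n²) = 0.000444438 + 0.000005218 = 0.000449656.
Half-width = z·√(radicand)/denom = 1.960·0.021205/1.008955 = 0.04119.
So the interval runs from 0.2174 to 0.2998.

(0.2174, 0.2998)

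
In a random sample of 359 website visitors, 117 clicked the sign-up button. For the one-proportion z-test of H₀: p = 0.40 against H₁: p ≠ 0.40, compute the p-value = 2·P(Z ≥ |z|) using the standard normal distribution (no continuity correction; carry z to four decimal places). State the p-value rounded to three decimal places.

With x = 117 successes in n = 359, p̂ = 0.32591.
Null standard error: √(0.40·0.60/359) = √0.000668524 = 0.025856.
z = (p̂ − p₀)/SE = (117/359 − 0.40)/0.025856 ≈ -2.8657.
From the standard normal, 2·P(Z ≥ |z|) = 0.004.

p-value = 0.004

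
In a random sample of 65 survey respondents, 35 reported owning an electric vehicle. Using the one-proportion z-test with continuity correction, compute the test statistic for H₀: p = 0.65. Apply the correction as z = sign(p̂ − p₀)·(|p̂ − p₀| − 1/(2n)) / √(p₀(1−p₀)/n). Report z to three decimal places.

z = -1.755

Sample proportion p̂ = 35/65 = 0.53846. p̂ − p₀ = -0.111538.
1/(2n) = 0.007692.
Corrected numerator: |-0.111538| − 0.007692 = 0.103846.
Under H₀, SE = √(p₀(1−p₀)/n) = √(0.65·0.35/65) = √0.003500000 = 0.059161.
z = (−)0.103846/0.059161 = -1.755.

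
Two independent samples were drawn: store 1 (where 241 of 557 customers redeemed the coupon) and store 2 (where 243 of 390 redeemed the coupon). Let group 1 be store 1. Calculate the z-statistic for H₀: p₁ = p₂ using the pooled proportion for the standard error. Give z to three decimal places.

z = -5.769

p̂₁ = 241/557 = 0.43268, p̂₂ = 243/390 = 0.62308.
Pooling: p̂ = 484/947 = 0.51109.
Pooled SE = √[0.2498771·0.00435943] ≈ 0.033005.
z = (p̂₁ − p̂₂)/SE = (0.43268 − 0.62308)/0.033005 = -0.19040/0.033005 = -5.769.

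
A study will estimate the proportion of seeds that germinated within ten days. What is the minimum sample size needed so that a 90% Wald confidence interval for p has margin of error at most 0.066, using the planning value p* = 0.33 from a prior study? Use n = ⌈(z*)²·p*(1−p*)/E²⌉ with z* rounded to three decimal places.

z* = 1.645 at the 90% level.
p*(1−p*) = 0.2211.
(z*)²·p*(1−p*)/E² = 2.706025·0.2211/0.004356 = 137.351.
Rounding up, n = 138.

n = 138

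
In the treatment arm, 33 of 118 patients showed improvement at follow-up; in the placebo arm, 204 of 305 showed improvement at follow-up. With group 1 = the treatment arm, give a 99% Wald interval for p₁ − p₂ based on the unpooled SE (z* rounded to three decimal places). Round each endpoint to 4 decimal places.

(-0.5163, -0.2621)

p̂₁ = 0.27966, p̂₂ = 0.66885, so the observed difference is -0.38919.
Unpooled SE = √(p̂₁(1−p̂₁)/n₁ + p̂₂(1−p̂₂)/n₂) = √(0.001707210 + 0.000726193) = 0.049330.
For 99% confidence, z* = 2.576. Margin of error = 0.12707.
CI: -0.38919 ± 0.12707 = (-0.5163, -0.2621).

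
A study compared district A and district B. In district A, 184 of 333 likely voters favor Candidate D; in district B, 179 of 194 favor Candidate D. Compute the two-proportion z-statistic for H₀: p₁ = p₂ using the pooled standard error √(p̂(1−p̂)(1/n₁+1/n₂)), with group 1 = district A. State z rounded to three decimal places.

z = -8.851

p̂₁ = 184/333 = 0.55255, p̂₂ = 179/194 = 0.92268.
Pooling: p̂ = 363/527 = 0.68880.
Pooled SE = √[0.2143528·0.00815764] ≈ 0.041816.
z = -0.37013/0.041816 = -8.851.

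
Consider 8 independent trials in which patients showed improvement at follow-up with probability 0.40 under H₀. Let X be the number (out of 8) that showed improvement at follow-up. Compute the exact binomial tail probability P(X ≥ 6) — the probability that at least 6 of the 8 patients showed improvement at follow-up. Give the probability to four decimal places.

X ~ Binomial(n=8, p=0.40).
P(X ≥ 6) = C(8,6)·0.40^6·0.60^2 + C(8,7)·0.40^7·0.60^1 + C(8,8)·0.40^8·0.60^0.
= 0.041288 + 0.007864 + 0.000655 = 0.0498.

P = 0.0498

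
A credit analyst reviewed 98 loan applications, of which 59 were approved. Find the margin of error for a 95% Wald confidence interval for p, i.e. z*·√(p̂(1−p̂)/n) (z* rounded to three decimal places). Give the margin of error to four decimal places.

ME = 0.0969

With x = 59 successes in n = 98, p̂ = 0.60204.
SE = √(p̂(1−p̂)/n) = √(0.239588/98) = 0.049445.
For 95% confidence, z* = 1.960.
Margin of error = z*·SE = 1.960 × 0.049445 = 0.0969.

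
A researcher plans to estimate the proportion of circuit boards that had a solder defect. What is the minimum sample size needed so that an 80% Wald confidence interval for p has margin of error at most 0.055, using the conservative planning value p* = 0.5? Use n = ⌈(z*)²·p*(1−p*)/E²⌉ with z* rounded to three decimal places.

n = 136

z* = 1.282 at the 80% level.
p*(1−p*) = 0.50·0.50 = 0.2500.
Required n before rounding: 1.643524 × 0.2500 / 0.055² = 135.828.
Rounding up, n = 136.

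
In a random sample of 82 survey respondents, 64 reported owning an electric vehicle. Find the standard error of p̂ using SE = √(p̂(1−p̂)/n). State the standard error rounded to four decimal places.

p̂ = 64/82 = 0.78049.
p̂(1−p̂) = 0.78049·0.21951 = 0.171325.
SE = √(0.171325/82) = √0.002089329 = 0.0457.

SE = 0.0457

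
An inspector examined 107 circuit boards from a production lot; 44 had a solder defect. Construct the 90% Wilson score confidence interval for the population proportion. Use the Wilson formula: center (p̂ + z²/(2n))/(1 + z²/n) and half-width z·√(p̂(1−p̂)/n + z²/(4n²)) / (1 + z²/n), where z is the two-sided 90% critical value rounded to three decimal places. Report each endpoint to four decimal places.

Here p̂ = 44/107 = 0.41121 and z = 1.645 (z² = 2.706025).
1 + z²/n = 1.025290.
Center = (0.41121 + 0.012645)/1.025290 = 0.41340.
Radicand: p̂(1−p̂)/n + z²/(4n²) = 0.002262778 + 0.000059089 = 0.002321867.
Half-width = 1.645·√0.002321867/1.025290 = 0.07731.
Interval: 0.41340 ± 0.07731 → (0.3361, 0.4907).

(0.3361, 0.4907)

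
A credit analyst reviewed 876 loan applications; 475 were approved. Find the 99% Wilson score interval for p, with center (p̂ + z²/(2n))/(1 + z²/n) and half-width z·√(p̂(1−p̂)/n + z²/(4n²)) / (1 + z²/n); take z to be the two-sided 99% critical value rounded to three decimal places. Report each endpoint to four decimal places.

(0.4987, 0.5851)

Here p̂ = 475/876 = 0.54224 and z = 2.576 (z² = 6.635776).
1 + z²/n = 1.007575.
Center = (0.54224 + 0.003788)/1.007575 = 0.54192.
Radicand: p̂(1−p̂)/n + z²/(4n²) = 0.000283352 + 0.000002162 = 0.000285514.
Half-width = 2.576·√0.000285514/1.007575 = 0.04320.
So the interval runs from 0.4987 to 0.5851.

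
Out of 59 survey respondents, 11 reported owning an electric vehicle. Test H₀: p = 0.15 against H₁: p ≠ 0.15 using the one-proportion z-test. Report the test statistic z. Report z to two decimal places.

Sample proportion p̂ = 11/59 = 0.18644.
Under H₀, SE = √(p₀(1−p₀)/n) = √(0.15·0.85/59) = √0.002161017 = 0.046487.
z = (p̂ − p₀)/SE = (0.18644 − 0.15)/0.046487 = 0.78.

z = 0.78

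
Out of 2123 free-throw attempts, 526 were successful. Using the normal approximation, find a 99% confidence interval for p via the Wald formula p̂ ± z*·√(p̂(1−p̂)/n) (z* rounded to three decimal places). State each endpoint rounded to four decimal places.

(0.2236, 0.2719)

With x = 526 successes in n = 2123, p̂ = 0.24776.
SE(p̂) = √(0.24776·0.75224/2123) = 0.009370.
The 99% critical value is z* = 2.576.
Margin = 2.576·0.009370 = 0.02414.
CI: 0.24776 ± 0.02414 = (0.2236, 0.2719).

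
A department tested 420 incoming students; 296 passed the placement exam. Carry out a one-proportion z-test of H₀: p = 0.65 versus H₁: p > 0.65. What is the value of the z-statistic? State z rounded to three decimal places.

p̂ = 296/420 = 0.70476.
Under H₀, SE = √(p₀(1−p₀)/n) = √(0.65·0.35/420) = √0.000541667 = 0.023274.
z = (0.70476 − 0.65)/0.023274 = 0.05476/0.023274 = 2.353.

z = 2.353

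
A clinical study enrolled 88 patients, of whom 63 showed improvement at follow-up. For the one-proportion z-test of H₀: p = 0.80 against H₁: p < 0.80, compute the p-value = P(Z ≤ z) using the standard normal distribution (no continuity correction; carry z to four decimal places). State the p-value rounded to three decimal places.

With x = 63 successes in n = 88, p̂ = 0.71591.
SE₀ = √(0.80·0.20/88) = 0.042640.
z = (p̂ − p₀)/SE = (63/88 − 0.80)/0.042640 ≈ -1.9721.
From the standard normal, P(Z ≤ z) = 0.024.

p-value = 0.024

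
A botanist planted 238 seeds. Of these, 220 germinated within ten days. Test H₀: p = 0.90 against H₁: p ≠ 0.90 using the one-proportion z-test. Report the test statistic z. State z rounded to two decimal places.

z = 1.25

p̂ = 220/238 = 0.92437.
Null standard error: √(0.90·0.10/238) = √0.000378151 = 0.019446.
z = (0.92437 − 0.90)/0.019446 = 0.02437/0.019446 = 1.25.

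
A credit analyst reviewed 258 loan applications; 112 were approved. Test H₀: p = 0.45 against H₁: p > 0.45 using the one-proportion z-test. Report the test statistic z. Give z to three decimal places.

z = -0.513

p̂ = 112/258 = 0.43411.
Under H₀, SE = √(p₀(1−p₀)/n) = √(0.45·0.55/258) = √0.000959302 = 0.030973.
z = (p̂ − p₀)/SE = (0.43411 − 0.45)/0.030973 = -0.513.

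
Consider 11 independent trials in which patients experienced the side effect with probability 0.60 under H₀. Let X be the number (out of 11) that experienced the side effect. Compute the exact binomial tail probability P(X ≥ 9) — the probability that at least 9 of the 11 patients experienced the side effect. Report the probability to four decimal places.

X is binomial with n = 11 and p = 0.60.
P(X ≥ 9) = C(11,9)·0.60^9·0.40^2 + C(11,10)·0.60^10·0.40^1 + C(11,11)·0.60^11·0.40^0.
= 0.088684 + 0.026605 + 0.003628 = 0.1189.

P = 0.1189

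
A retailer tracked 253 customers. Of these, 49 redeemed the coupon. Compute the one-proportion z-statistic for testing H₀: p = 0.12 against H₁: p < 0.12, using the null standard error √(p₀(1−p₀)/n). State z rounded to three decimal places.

z = 3.606

With x = 49 successes in n = 253, p̂ = 0.19368.
SE₀ = √(0.12·0.88/253) = 0.020430.
z = (0.19368 − 0.12)/0.020430 = 0.07368/0.020430 = 3.606.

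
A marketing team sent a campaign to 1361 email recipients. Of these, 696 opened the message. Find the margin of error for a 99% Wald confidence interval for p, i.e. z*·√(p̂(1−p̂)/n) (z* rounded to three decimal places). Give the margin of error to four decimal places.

The sample proportion is 696/1361 = 0.51139.
SE = √(p̂(1−p̂)/n) = √(0.249870/1361) = 0.013550.
For 99% confidence, z* = 2.576.
Margin of error = z*·SE = 2.576 × 0.013550 = 0.0349.

ME = 0.0349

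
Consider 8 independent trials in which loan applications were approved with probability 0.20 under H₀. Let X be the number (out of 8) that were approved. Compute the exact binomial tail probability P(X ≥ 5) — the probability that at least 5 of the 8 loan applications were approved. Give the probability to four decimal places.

X is binomial with n = 8 and p = 0.20.
P(X ≥ 5) = C(8,5)·0.20^5·0.80^3 + C(8,6)·0.20^6·0.80^2 + C(8,7)·0.20^7·0.80^1 + C(8,8)·0.20^8·0.80^0.
= 0.009175 + 0.001147 + 0.000082 + 0.000003 = 0.0104.

P = 0.0104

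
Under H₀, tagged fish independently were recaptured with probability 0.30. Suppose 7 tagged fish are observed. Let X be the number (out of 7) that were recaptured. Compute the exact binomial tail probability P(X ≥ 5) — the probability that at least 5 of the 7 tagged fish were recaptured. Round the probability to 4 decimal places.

P = 0.0288

X is binomial with n = 7 and p = 0.30.
P(X ≥ 5) = C(7,5)·0.30^5·0.70^2 + C(7,6)·0.30^6·0.70^1 + C(7,7)·0.30^7·0.70^0.
= 0.025005 + 0.003572 + 0.000219 = 0.0288.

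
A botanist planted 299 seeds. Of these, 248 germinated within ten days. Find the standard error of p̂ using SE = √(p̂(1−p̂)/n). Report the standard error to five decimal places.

Sample proportion p̂ = 248/299 = 0.82943.
p̂(1−p̂) = 0.141476.
SE = √(0.141476/299) = √0.000473164 = 0.02175.

SE = 0.02175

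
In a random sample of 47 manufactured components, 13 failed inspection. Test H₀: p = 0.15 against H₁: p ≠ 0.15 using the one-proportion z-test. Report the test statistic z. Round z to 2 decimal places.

Sample proportion p̂ = 13/47 = 0.27660.
Under H₀, SE = √(p₀(1−p₀)/n) = √(0.15·0.85/47) = √0.002712766 = 0.052084.
Test statistic: z = 0.12660/0.052084 = 2.43.

z = 2.43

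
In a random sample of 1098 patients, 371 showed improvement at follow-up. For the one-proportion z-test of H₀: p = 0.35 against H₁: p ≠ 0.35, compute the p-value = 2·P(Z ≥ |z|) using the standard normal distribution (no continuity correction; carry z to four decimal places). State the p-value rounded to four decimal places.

p-value = 0.4001

The sample proportion is 371/1098 = 0.33789.
SE₀ = √(0.35·0.65/1098) = 0.014394.
z = (p̂ − p₀)/SE = (371/1098 − 0.35)/0.014394 ≈ -0.8415.
p-value = 2·P(Z ≥ |z|) with z = -0.8415 → 0.4001.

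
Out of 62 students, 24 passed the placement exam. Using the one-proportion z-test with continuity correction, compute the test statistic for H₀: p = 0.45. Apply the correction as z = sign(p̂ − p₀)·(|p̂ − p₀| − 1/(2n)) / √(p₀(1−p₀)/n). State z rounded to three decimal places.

z = -0.868

With x = 24 successes in n = 62, p̂ = 0.38710. p̂ − p₀ = -0.062903.
Continuity correction 1/(2n) = 1/124 = 0.008065.
Corrected numerator: |-0.062903| − 0.008065 = 0.054838.
SE₀ = √(0.45·0.55/62) = 0.063182.
z = −0.054838/0.063182 = -0.868.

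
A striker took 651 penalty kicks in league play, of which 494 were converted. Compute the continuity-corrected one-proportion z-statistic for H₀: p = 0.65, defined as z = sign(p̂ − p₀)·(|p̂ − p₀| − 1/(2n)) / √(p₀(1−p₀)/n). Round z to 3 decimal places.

p̂ = 494/651 = 0.75883. p̂ − p₀ = 0.108833.
1/(2n) = 0.000768.
Corrected numerator: |0.108833| − 0.000768 = 0.108065.
SE₀ = √(0.65·0.35/651) = 0.018694.
z = (+)0.108065/0.018694 = 5.781.

z = 5.781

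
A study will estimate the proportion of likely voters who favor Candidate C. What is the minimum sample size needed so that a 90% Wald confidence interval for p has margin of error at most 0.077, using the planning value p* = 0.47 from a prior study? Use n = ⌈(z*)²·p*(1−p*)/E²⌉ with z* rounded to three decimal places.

For 90% confidence, z* = 1.645.
p*(1−p*) = 0.2491.
(z*)²·p*(1−p*)/E² = 2.706025·0.2491/0.005929 = 113.690.
⌈113.690⌉ = 114.

n = 114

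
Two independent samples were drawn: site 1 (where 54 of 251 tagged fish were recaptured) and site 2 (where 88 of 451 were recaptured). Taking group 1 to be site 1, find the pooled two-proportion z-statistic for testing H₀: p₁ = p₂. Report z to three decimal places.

p̂₁ = 54/251 = 0.21514, p̂₂ = 88/451 = 0.19512.
Pooled p̂ = (54+88)/(251+451) = 142/702 = 0.20228.
SE = √[p̂(1−p̂)(1/n₁+1/n₂)] = √[0.20228·0.79772·(1/251+1/451)] ≈ 0.031633.
z = 0.02002/0.031633 = 0.633.

z = 0.633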